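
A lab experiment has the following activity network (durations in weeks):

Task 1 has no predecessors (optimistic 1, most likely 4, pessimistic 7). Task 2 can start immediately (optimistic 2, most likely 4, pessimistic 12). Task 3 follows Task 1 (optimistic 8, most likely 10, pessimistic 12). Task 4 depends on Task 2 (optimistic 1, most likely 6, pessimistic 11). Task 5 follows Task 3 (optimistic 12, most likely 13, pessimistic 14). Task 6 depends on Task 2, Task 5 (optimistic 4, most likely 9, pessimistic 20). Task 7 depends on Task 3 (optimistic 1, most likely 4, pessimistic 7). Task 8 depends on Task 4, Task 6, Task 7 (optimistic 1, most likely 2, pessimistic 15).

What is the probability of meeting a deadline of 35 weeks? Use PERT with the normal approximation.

te_Task 1 = (1 + 4·4 + 7)/6 = 24/6 = 4; σ²_Task 1 = ((7−1)/6)² = 1.000
te_Task 2 = (2 + 4·4 + 12)/6 = 30/6 = 5; σ²_Task 2 = ((12−2)/6)² = 2.778
te_Task 3 = (8 + 4·10 + 12)/6 = 60/6 = 10; σ²_Task 3 = ((12−8)/6)² = 0.444
te_Task 4 = (1 + 4·6 + 11)/6 = 36/6 = 6; σ²_Task 4 = ((11−1)/6)² = 2.778
te_Task 5 = (12 + 4·13 + 14)/6 = 78/6 = 13; σ²_Task 5 = ((14−12)/6)² = 0.111
te_Task 6 = (4 + 4·9 + 20)/6 = 60/6 = 10; σ²_Task 6 = ((20−4)/6)² = 7.111
te_Task 7 = (1 + 4·4 + 7)/6 = 24/6 = 4; σ²_Task 7 = ((7−1)/6)² = 1.000
te_Task 8 = (1 + 4·2 + 15)/6 = 24/6 = 4; σ²_Task 8 = ((15−1)/6)² = 5.444

Forward pass:
ES_Task 1 = 0; EF_Task 1 = 4
ES_Task 2 = 0; EF_Task 2 = 5
ES_Task 3 = 4; EF_Task 3 = 4+10 = 14
ES_Task 4 = 5; EF_Task 4 = 5+6 = 11
ES_Task 5 = 14; EF_Task 5 = 14+13 = 27
ES_Task 6 = max(EF_Task 2=5, EF_Task 5=27) = 27; EF_Task 6 = 27+10 = 37
ES_Task 7 = 14; EF_Task 7 = 14+4 = 18
ES_Task 8 = max(EF_Task 4=11, EF_Task 6=37, EF_Task 7=18) = 37; EF_Task 8 = 37+4 = 41
Expected project duration μ = 41 weeks. Critical path: Task 1 → Task 3 → Task 5 → Task 6 → Task 8.

Variance along critical path = 1.000 + 0.444 + 0.111 + 7.111 + 5.444 = 14.111; σ = √14.111 = 3.756 weeks.
Z = (35 − 41) / 3.756 = -1.597
P(T ≤ 35) = Φ(-1.597) ≈ 0.055

0.055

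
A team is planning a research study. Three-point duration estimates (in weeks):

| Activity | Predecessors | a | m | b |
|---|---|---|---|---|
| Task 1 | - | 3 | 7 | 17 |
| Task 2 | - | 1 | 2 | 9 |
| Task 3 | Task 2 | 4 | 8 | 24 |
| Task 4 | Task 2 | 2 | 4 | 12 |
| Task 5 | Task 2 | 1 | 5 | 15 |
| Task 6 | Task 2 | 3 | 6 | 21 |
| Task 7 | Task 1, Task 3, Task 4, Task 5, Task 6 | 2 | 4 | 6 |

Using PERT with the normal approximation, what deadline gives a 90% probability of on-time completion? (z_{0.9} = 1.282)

te_Task 1 = (3 + 4·7 + 17)/6 = 48/6 = 8; σ²_Task 1 = ((17−3)/6)² = 5.444
te_Task 2 = (1 + 4·2 + 9)/6 = 18/6 = 3; σ²_Task 2 = ((9−1)/6)² = 1.778
te_Task 3 = (4 + 4·8 + 24)/6 = 60/6 = 10; σ²_Task 3 = ((24−4)/6)² = 11.111
te_Task 4 = (2 + 4·4 + 12)/6 = 30/6 = 5; σ²_Task 4 = ((12−2)/6)² = 2.778
te_Task 5 = (1 + 4·5 + 15)/6 = 36/6 = 6; σ²_Task 5 = ((15−1)/6)² = 5.444
te_Task 6 = (3 + 4·6 + 21)/6 = 48/6 = 8; σ²_Task 6 = ((21−3)/6)² = 9.000
te_Task 7 = (2 + 4·4 + 6)/6 = 24/6 = 4; σ²_Task 7 = ((6−2)/6)² = 0.444

Forward pass:
ES_Task 1 = 0; EF_Task 1 = 8
ES_Task 2 = 0; EF_Task 2 = 3
ES_Task 3 = 3; EF_Task 3 = 3+10 = 13
ES_Task 4 = 3; EF_Task 4 = 3+5 = 8
ES_Task 5 = 3; EF_Task 5 = 3+6 = 9
ES_Task 6 = 3; EF_Task 6 = 3+8 = 11
ES_Task 7 = max(EF_Task 1=8, EF_Task 3=13, EF_Task 4=8, EF_Task 5=9, EF_Task 6=11) = 13; EF_Task 7 = 13+4 = 17
Expected project duration μ = 17 weeks. Critical path: Task 2 → Task 3 → Task 7.

Variance along critical path = 1.778 + 11.111 + 0.444 = 13.333; σ = 3.651 weeks.
D = μ + z·σ = 17 + 1.282·3.651 = 21.7 weeks

21.7 weeks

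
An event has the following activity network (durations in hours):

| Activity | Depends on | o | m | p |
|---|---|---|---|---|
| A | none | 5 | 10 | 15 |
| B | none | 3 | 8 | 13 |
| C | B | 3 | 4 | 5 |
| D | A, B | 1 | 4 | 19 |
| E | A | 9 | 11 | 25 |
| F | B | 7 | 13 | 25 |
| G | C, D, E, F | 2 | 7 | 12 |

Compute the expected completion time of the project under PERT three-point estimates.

30 hours

te_A = (5 + 4·10 + 15)/6 = 60/6 = 10
te_B = (3 + 4·8 + 13)/6 = 48/6 = 8
te_C = (3 + 4·4 + 5)/6 = 24/6 = 4
te_D = (1 + 4·4 + 19)/6 = 36/6 = 6
te_E = (9 + 4·11 + 25)/6 = 78/6 = 13
te_F = (7 + 4·13 + 25)/6 = 84/6 = 14
te_G = (2 + 4·7 + 12)/6 = 42/6 = 7

Forward pass:
ES_A = 0; EF_A = 10
ES_B = 0; EF_B = 8
ES_C = 8; EF_C = 8+4 = 12
ES_D = max(EF_A=10, EF_B=8) = 10; EF_D = 10+6 = 16
ES_E = 10; EF_E = 10+13 = 23
ES_F = 8; EF_F = 8+14 = 22
ES_G = max(EF_C=12, EF_D=16, EF_E=23, EF_F=22) = 23; EF_G = 23+7 = 30
Expected project duration μ = 30 hours. Critical path: A → E → G.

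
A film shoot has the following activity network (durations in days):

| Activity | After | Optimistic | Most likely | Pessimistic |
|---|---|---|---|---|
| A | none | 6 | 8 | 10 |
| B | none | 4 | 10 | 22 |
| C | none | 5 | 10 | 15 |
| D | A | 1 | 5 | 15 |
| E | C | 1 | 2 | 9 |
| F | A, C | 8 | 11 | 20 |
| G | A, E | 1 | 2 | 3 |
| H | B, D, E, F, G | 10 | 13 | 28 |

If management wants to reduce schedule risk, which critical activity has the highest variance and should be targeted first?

H

te_A = (6 + 4·8 + 10)/6 = 48/6 = 8; σ²_A = ((10−6)/6)² = 0.444
te_B = (4 + 4·10 + 22)/6 = 66/6 = 11; σ²_B = ((22−4)/6)² = 9.000
te_C = (5 + 4·10 + 15)/6 = 60/6 = 10; σ²_C = ((15−5)/6)² = 2.778
te_D = (1 + 4·5 + 15)/6 = 36/6 = 6; σ²_D = ((15−1)/6)² = 5.444
te_E = (1 + 4·2 + 9)/6 = 18/6 = 3; σ²_E = ((9−1)/6)² = 1.778
te_F = (8 + 4·11 + 20)/6 = 72/6 = 12; σ²_F = ((20−8)/6)² = 4.000
te_G = (1 + 4·2 + 3)/6 = 12/6 = 2; σ²_G = ((3−1)/6)² = 0.111
te_H = (10 + 4·13 + 28)/6 = 90/6 = 15; σ²_H = ((28−10)/6)² = 9.000

Forward pass:
ES_A = 0; EF_A = 8
ES_B = 0; EF_B = 11
ES_C = 0; EF_C = 10
ES_D = 8; EF_D = 8+6 = 14
ES_E = 10; EF_E = 10+3 = 13
ES_F = max(EF_A=8, EF_C=10) = 10; EF_F = 10+12 = 22
ES_G = max(EF_A=8, EF_E=13) = 13; EF_G = 13+2 = 15
ES_H = max(EF_B=11, EF_D=14, EF_E=13, EF_F=22, EF_G=15) = 22; EF_H = 22+15 = 37
Expected project duration μ = 37 days. Critical path: C → F → H.

Variances on critical path: σ²_C=2.778, σ²_F=4.000, σ²_H=9.000.
Largest is σ²_H = 9.000.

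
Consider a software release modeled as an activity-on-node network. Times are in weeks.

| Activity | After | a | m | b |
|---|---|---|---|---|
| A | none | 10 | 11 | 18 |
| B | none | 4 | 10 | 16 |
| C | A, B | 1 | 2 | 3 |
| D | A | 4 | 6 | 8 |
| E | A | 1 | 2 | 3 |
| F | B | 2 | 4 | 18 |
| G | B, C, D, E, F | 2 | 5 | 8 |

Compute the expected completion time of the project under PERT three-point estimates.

23 weeks

te_A = (10 + 4·11 + 18)/6 = 72/6 = 12
te_B = (4 + 4·10 + 16)/6 = 60/6 = 10
te_C = (1 + 4·2 + 3)/6 = 12/6 = 2
te_D = (4 + 4·6 + 8)/6 = 36/6 = 6
te_E = (1 + 4·2 + 3)/6 = 12/6 = 2
te_F = (2 + 4·4 + 18)/6 = 36/6 = 6
te_G = (2 + 4·5 + 8)/6 = 30/6 = 5

Forward pass:
ES_A = 0; EF_A = 12
ES_B = 0; EF_B = 10
ES_C = max(EF_A=12, EF_B=10) = 12; EF_C = 12+2 = 14
ES_D = 12; EF_D = 12+6 = 18
ES_E = 12; EF_E = 12+2 = 14
ES_F = 10; EF_F = 10+6 = 16
ES_G = max(EF_B=10, EF_C=14, EF_D=18, EF_E=14, EF_F=16) = 18; EF_G = 18+5 = 23
Expected project duration μ = 23 weeks. Critical path: A → D → G.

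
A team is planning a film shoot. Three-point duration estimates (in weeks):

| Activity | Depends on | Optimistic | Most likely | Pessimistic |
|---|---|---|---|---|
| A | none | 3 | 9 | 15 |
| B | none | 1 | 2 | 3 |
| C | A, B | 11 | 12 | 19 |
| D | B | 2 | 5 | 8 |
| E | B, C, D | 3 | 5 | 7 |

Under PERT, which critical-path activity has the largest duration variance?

A

te_A = (3 + 4·9 + 15)/6 = 54/6 = 9; σ²_A = ((15−3)/6)² = 4.000
te_B = (1 + 4·2 + 3)/6 = 12/6 = 2; σ²_B = ((3−1)/6)² = 0.111
te_C = (11 + 4·12 + 19)/6 = 78/6 = 13; σ²_C = ((19−11)/6)² = 1.778
te_D = (2 + 4·5 + 8)/6 = 30/6 = 5; σ²_D = ((8−2)/6)² = 1.000
te_E = (3 + 4·5 + 7)/6 = 30/6 = 5; σ²_E = ((7−3)/6)² = 0.444

Forward pass:
ES_A = 0; EF_A = 9
ES_B = 0; EF_B = 2
ES_C = max(EF_A=9, EF_B=2) = 9; EF_C = 9+13 = 22
ES_D = 2; EF_D = 2+5 = 7
ES_E = max(EF_B=2, EF_C=22, EF_D=7) = 22; EF_E = 22+5 = 27
Expected project duration μ = 27 weeks. Critical path: A → C → E.

Variances on critical path: σ²_A=4.000, σ²_C=1.778, σ²_E=0.444.
Largest is σ²_A = 4.000.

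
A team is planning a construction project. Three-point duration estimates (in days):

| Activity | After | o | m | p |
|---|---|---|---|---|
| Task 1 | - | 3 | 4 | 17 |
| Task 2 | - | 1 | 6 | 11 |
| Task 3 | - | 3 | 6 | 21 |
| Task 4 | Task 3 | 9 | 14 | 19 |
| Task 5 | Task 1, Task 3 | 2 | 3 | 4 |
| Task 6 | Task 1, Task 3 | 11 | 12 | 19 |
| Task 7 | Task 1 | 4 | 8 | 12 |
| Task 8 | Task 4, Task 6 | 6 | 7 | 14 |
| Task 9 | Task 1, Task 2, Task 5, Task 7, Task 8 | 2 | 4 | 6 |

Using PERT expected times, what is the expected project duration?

34 days

te_Task 1 = (3 + 4·4 + 17)/6 = 36/6 = 6
te_Task 2 = (1 + 4·6 + 11)/6 = 36/6 = 6
te_Task 3 = (3 + 4·6 + 21)/6 = 48/6 = 8
te_Task 4 = (9 + 4·14 + 19)/6 = 84/6 = 14
te_Task 5 = (2 + 4·3 + 4)/6 = 18/6 = 3
te_Task 6 = (11 + 4·12 + 19)/6 = 78/6 = 13
te_Task 7 = (4 + 4·8 + 12)/6 = 48/6 = 8
te_Task 8 = (6 + 4·7 + 14)/6 = 48/6 = 8
te_Task 9 = (2 + 4·4 + 6)/6 = 24/6 = 4

Forward pass:
ES_Task 1 = 0; EF_Task 1 = 6
ES_Task 2 = 0; EF_Task 2 = 6
ES_Task 3 = 0; EF_Task 3 = 8
ES_Task 4 = 8; EF_Task 4 = 8+14 = 22
ES_Task 5 = max(EF_Task 1=6, EF_Task 3=8) = 8; EF_Task 5 = 8+3 = 11
ES_Task 6 = max(EF_Task 1=6, EF_Task 3=8) = 8; EF_Task 6 = 8+13 = 21
ES_Task 7 = 6; EF_Task 7 = 6+8 = 14
ES_Task 8 = max(EF_Task 4=22, EF_Task 6=21) = 22; EF_Task 8 = 22+8 = 30
ES_Task 9 = max(EF_Task 1=6, EF_Task 2=6, EF_Task 5=11, EF_Task 7=14, EF_Task 8=30) = 30; EF_Task 9 = 30+4 = 34
Expected project duration μ = 34 days. Critical path: Task 3 → Task 4 → Task 8 → Task 9.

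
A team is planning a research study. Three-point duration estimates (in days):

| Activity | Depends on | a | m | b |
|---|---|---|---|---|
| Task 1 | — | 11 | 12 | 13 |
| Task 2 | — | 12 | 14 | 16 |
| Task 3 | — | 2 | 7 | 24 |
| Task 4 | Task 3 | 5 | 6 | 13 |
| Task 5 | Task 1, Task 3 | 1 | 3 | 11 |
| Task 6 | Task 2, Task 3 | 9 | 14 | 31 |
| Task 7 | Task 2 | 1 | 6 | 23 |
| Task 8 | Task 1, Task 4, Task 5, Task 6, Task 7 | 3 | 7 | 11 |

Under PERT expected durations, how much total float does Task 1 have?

14 days

te_Task 1 = (11 + 4·12 + 13)/6 = 72/6 = 12
te_Task 2 = (12 + 4·14 + 16)/6 = 84/6 = 14
te_Task 3 = (2 + 4·7 + 24)/6 = 54/6 = 9
te_Task 4 = (5 + 4·6 + 13)/6 = 42/6 = 7
te_Task 5 = (1 + 4·3 + 11)/6 = 24/6 = 4
te_Task 6 = (9 + 4·14 + 31)/6 = 96/6 = 16
te_Task 7 = (1 + 4·6 + 23)/6 = 48/6 = 8
te_Task 8 = (3 + 4·7 + 11)/6 = 42/6 = 7

Forward pass:
ES_Task 1 = 0; EF_Task 1 = 12
ES_Task 2 = 0; EF_Task 2 = 14
ES_Task 3 = 0; EF_Task 3 = 9
ES_Task 4 = 9; EF_Task 4 = 9+7 = 16
ES_Task 5 = max(EF_Task 1=12, EF_Task 3=9) = 12; EF_Task 5 = 12+4 = 16
ES_Task 6 = max(EF_Task 2=14, EF_Task 3=9) = 14; EF_Task 6 = 14+16 = 30
ES_Task 7 = 14; EF_Task 7 = 14+8 = 22
ES_Task 8 = max(EF_Task 1=12, EF_Task 4=16, EF_Task 5=16, EF_Task 6=30, EF_Task 7=22) = 30; EF_Task 8 = 30+7 = 37
Expected project duration μ = 37 days. Critical path: Task 2 → Task 6 → Task 8.

Backward pass:
LF_Task 8 = 37; LS_Task 8 = 37−7 = 30
LF_Task 7 = LS_Task 8 = 30; LS_Task 7 = 30−8 = 22
LF_Task 6 = LS_Task 8 = 30; LS_Task 6 = 30−16 = 14
LF_Task 5 = LS_Task 8 = 30; LS_Task 5 = 30−4 = 26
LF_Task 4 = LS_Task 8 = 30; LS_Task 4 = 30−7 = 23
LF_Task 3 = min(LS_Task 4=23, LS_Task 5=26, LS_Task 6=14) = 14; LS_Task 3 = 14−9 = 5
LF_Task 2 = min(LS_Task 6=14, LS_Task 7=22) = 14; LS_Task 2 = 14−14 = 0
LF_Task 1 = min(LS_Task 5=26, LS_Task 8=30) = 26; LS_Task 1 = 26−12 = 14
Slack_Task 1 = LS_Task 1 − ES_Task 1 = 14 − 0 = 14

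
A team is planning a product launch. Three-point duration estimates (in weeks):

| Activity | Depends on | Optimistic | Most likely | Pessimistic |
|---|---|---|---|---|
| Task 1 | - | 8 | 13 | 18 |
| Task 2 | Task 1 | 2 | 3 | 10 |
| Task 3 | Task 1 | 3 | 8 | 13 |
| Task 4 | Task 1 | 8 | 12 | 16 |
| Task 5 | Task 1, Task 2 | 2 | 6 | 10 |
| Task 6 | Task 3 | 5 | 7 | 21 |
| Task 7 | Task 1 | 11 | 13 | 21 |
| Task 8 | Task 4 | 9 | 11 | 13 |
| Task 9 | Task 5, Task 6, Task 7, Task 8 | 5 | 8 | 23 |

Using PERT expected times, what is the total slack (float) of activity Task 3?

te_Task 1 = (8 + 4·13 + 18)/6 = 78/6 = 13
te_Task 2 = (2 + 4·3 + 10)/6 = 24/6 = 4
te_Task 3 = (3 + 4·8 + 13)/6 = 48/6 = 8
te_Task 4 = (8 + 4·12 + 16)/6 = 72/6 = 12
te_Task 5 = (2 + 4·6 + 10)/6 = 36/6 = 6
te_Task 6 = (5 + 4·7 + 21)/6 = 54/6 = 9
te_Task 7 = (11 + 4·13 + 21)/6 = 84/6 = 14
te_Task 8 = (9 + 4·11 + 13)/6 = 66/6 = 11
te_Task 9 = (5 + 4·8 + 23)/6 = 60/6 = 10

Forward pass:
ES_Task 1 = 0; EF_Task 1 = 13
ES_Task 2 = 13; EF_Task 2 = 13+4 = 17
ES_Task 3 = 13; EF_Task 3 = 13+8 = 21
ES_Task 4 = 13; EF_Task 4 = 13+12 = 25
ES_Task 5 = max(EF_Task 1=13, EF_Task 2=17) = 17; EF_Task 5 = 17+6 = 23
ES_Task 6 = 21; EF_Task 6 = 21+9 = 30
ES_Task 7 = 13; EF_Task 7 = 13+14 = 27
ES_Task 8 = 25; EF_Task 8 = 25+11 = 36
ES_Task 9 = max(EF_Task 5=23, EF_Task 6=30, EF_Task 7=27, EF_Task 8=36) = 36; EF_Task 9 = 36+10 = 46
Expected project duration μ = 46 weeks. Critical path: Task 1 → Task 4 → Task 8 → Task 9.

Backward pass:
LF_Task 9 = 46; LS_Task 9 = 46−10 = 36
LF_Task 8 = LS_Task 9 = 36; LS_Task 8 = 36−11 = 25
LF_Task 7 = LS_Task 9 = 36; LS_Task 7 = 36−14 = 22
LF_Task 6 = LS_Task 9 = 36; LS_Task 6 = 36−9 = 27
LF_Task 5 = LS_Task 9 = 36; LS_Task 5 = 36−6 = 30
LF_Task 4 = LS_Task 8 = 25; LS_Task 4 = 25−12 = 13
LF_Task 3 = LS_Task 6 = 27; LS_Task 3 = 27−8 = 19
LF_Task 2 = LS_Task 5 = 30; LS_Task 2 = 30−4 = 26
LF_Task 1 = min(LS_Task 2=26, LS_Task 3=19, LS_Task 4=13, LS_Task 5=30, LS_Task 7=22) = 13; LS_Task 1 = 13−13 = 0
Slack_Task 3 = LS_Task 3 − ES_Task 3 = 19 − 13 = 6

6 weeks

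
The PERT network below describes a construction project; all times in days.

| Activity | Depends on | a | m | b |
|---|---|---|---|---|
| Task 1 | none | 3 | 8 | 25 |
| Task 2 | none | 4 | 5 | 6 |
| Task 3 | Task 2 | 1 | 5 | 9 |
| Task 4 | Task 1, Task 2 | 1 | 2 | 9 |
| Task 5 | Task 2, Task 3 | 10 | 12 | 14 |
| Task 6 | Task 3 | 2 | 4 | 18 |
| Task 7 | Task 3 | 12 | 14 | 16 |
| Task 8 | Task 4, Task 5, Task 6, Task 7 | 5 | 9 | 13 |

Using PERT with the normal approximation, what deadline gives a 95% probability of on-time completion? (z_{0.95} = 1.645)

36.3 days

te_Task 1 = (3 + 4·8 + 25)/6 = 60/6 = 10; σ²_Task 1 = ((25−3)/6)² = 13.444
te_Task 2 = (4 + 4·5 + 6)/6 = 30/6 = 5; σ²_Task 2 = ((6−4)/6)² = 0.111
te_Task 3 = (1 + 4·5 + 9)/6 = 30/6 = 5; σ²_Task 3 = ((9−1)/6)² = 1.778
te_Task 4 = (1 + 4·2 + 9)/6 = 18/6 = 3; σ²_Task 4 = ((9−1)/6)² = 1.778
te_Task 5 = (10 + 4·12 + 14)/6 = 72/6 = 12; σ²_Task 5 = ((14−10)/6)² = 0.444
te_Task 6 = (2 + 4·4 + 18)/6 = 36/6 = 6; σ²_Task 6 = ((18−2)/6)² = 7.111
te_Task 7 = (12 + 4·14 + 16)/6 = 84/6 = 14; σ²_Task 7 = ((16−12)/6)² = 0.444
te_Task 8 = (5 + 4·9 + 13)/6 = 54/6 = 9; σ²_Task 8 = ((13−5)/6)² = 1.778

Forward pass:
ES_Task 1 = 0; EF_Task 1 = 10
ES_Task 2 = 0; EF_Task 2 = 5
ES_Task 3 = 5; EF_Task 3 = 5+5 = 10
ES_Task 4 = max(EF_Task 1=10, EF_Task 2=5) = 10; EF_Task 4 = 10+3 = 13
ES_Task 5 = max(EF_Task 2=5, EF_Task 3=10) = 10; EF_Task 5 = 10+12 = 22
ES_Task 6 = 10; EF_Task 6 = 10+6 = 16
ES_Task 7 = 10; EF_Task 7 = 10+14 = 24
ES_Task 8 = max(EF_Task 4=13, EF_Task 5=22, EF_Task 6=16, EF_Task 7=24) = 24; EF_Task 8 = 24+9 = 33
Expected project duration μ = 33 days. Critical path: Task 2 → Task 3 → Task 7 → Task 8.

Variance along critical path = 0.111 + 1.778 + 0.444 + 1.778 = 4.111; σ = 2.028 days.
D = μ + z·σ = 33 + 1.645·2.028 = 36.3 days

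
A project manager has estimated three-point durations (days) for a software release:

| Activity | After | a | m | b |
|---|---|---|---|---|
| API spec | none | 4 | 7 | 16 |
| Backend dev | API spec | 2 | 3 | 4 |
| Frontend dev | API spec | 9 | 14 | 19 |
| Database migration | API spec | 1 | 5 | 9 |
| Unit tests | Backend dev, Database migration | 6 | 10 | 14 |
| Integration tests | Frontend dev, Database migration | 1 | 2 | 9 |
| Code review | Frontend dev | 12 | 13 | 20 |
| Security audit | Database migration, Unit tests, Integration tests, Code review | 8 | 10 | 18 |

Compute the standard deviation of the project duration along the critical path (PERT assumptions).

3.37 days

te_API spec = (4 + 4·7 + 16)/6 = 48/6 = 8; σ²_API spec = ((16−4)/6)² = 4.000
te_Backend dev = (2 + 4·3 + 4)/6 = 18/6 = 3; σ²_Backend dev = ((4−2)/6)² = 0.111
te_Frontend dev = (9 + 4·14 + 19)/6 = 84/6 = 14; σ²_Frontend dev = ((19−9)/6)² = 2.778
te_Database migration = (1 + 4·5 + 9)/6 = 30/6 = 5; σ²_Database migration = ((9−1)/6)² = 1.778
te_Unit tests = (6 + 4·10 + 14)/6 = 60/6 = 10; σ²_Unit tests = ((14−6)/6)² = 1.778
te_Integration tests = (1 + 4·2 + 9)/6 = 18/6 = 3; σ²_Integration tests = ((9−1)/6)² = 1.778
te_Code review = (12 + 4·13 + 20)/6 = 84/6 = 14; σ²_Code review = ((20−12)/6)² = 1.778
te_Security audit = (8 + 4·10 + 18)/6 = 66/6 = 11; σ²_Security audit = ((18−8)/6)² = 2.778

Forward pass:
ES_API spec = 0; EF_API spec = 8
ES_Backend dev = 8; EF_Backend dev = 8+3 = 11
ES_Frontend dev = 8; EF_Frontend dev = 8+14 = 22
ES_Database migration = 8; EF_Database migration = 8+5 = 13
ES_Unit tests = max(EF_Backend dev=11, EF_Database migration=13) = 13; EF_Unit tests = 13+10 = 23
ES_Integration tests = max(EF_Frontend dev=22, EF_Database migration=13) = 22; EF_Integration tests = 22+3 = 25
ES_Code review = 22; EF_Code review = 22+14 = 36
ES_Security audit = max(EF_Database migration=13, EF_Unit tests=23, EF_Integration tests=25, EF_Code review=36) = 36; EF_Security audit = 36+11 = 47
Expected project duration μ = 47 days. Critical path: API spec → Frontend dev → Code review → Security audit.

Variance along critical path = 4.000 + 2.778 + 1.778 + 2.778 = 11.333
σ = √11.333 = 3.367 days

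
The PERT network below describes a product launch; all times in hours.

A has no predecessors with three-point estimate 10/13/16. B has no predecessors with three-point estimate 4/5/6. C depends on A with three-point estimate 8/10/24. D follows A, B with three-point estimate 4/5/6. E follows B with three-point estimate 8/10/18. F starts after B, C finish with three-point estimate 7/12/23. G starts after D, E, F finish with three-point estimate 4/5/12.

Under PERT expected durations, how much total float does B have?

te_A = (10 + 4·13 + 16)/6 = 78/6 = 13
te_B = (4 + 4·5 + 6)/6 = 30/6 = 5
te_C = (8 + 4·10 + 24)/6 = 72/6 = 12
te_D = (4 + 4·5 + 6)/6 = 30/6 = 5
te_E = (8 + 4·10 + 18)/6 = 66/6 = 11
te_F = (7 + 4·12 + 23)/6 = 78/6 = 13
te_G = (4 + 4·5 + 12)/6 = 36/6 = 6

Forward pass:
ES_A = 0; EF_A = 13
ES_B = 0; EF_B = 5
ES_C = 13; EF_C = 13+12 = 25
ES_D = max(EF_A=13, EF_B=5) = 13; EF_D = 13+5 = 18
ES_E = 5; EF_E = 5+11 = 16
ES_F = max(EF_B=5, EF_C=25) = 25; EF_F = 25+13 = 38
ES_G = max(EF_D=18, EF_E=16, EF_F=38) = 38; EF_G = 38+6 = 44
Expected project duration μ = 44 hours. Critical path: A → C → F → G.

Backward pass:
LF_G = 44; LS_G = 44−6 = 38
LF_F = LS_G = 38; LS_F = 38−13 = 25
LF_E = LS_G = 38; LS_E = 38−11 = 27
LF_D = LS_G = 38; LS_D = 38−5 = 33
LF_C = LS_F = 25; LS_C = 25−12 = 13
LF_B = min(LS_D=33, LS_E=27, LS_F=25) = 25; LS_B = 25−5 = 20
LF_A = min(LS_C=13, LS_D=33) = 13; LS_A = 13−13 = 0
Slack_B = LS_B − ES_B = 20 − 0 = 20

20 hours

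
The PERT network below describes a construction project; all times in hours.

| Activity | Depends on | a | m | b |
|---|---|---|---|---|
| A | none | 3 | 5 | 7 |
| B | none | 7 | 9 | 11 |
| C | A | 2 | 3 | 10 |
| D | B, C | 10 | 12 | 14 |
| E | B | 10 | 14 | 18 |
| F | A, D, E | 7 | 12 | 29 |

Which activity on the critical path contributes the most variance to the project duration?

F

te_A = (3 + 4·5 + 7)/6 = 30/6 = 5; σ²_A = ((7−3)/6)² = 0.444
te_B = (7 + 4·9 + 11)/6 = 54/6 = 9; σ²_B = ((11−7)/6)² = 0.444
te_C = (2 + 4·3 + 10)/6 = 24/6 = 4; σ²_C = ((10−2)/6)² = 1.778
te_D = (10 + 4·12 + 14)/6 = 72/6 = 12; σ²_D = ((14−10)/6)² = 0.444
te_E = (10 + 4·14 + 18)/6 = 84/6 = 14; σ²_E = ((18−10)/6)² = 1.778
te_F = (7 + 4·12 + 29)/6 = 84/6 = 14; σ²_F = ((29−7)/6)² = 13.444

Forward pass:
ES_A = 0; EF_A = 5
ES_B = 0; EF_B = 9
ES_C = 5; EF_C = 5+4 = 9
ES_D = max(EF_B=9, EF_C=9) = 9; EF_D = 9+12 = 21
ES_E = 9; EF_E = 9+14 = 23
ES_F = max(EF_A=5, EF_D=21, EF_E=23) = 23; EF_F = 23+14 = 37
Expected project duration μ = 37 hours. Critical path: B → E → F.

Variances on critical path: σ²_B=0.444, σ²_E=1.778, σ²_F=13.444.
Largest is σ²_F = 13.444.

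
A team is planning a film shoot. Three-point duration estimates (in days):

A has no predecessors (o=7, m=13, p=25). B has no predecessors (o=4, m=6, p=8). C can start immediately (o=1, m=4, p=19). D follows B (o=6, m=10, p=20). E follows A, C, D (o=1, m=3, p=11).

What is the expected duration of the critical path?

te_A = (7 + 4·13 + 25)/6 = 84/6 = 14
te_B = (4 + 4·6 + 8)/6 = 36/6 = 6
te_C = (1 + 4·4 + 19)/6 = 36/6 = 6
te_D = (6 + 4·10 + 20)/6 = 66/6 = 11
te_E = (1 + 4·3 + 11)/6 = 24/6 = 4

Forward pass:
ES_A = 0; EF_A = 14
ES_B = 0; EF_B = 6
ES_C = 0; EF_C = 6
ES_D = 6; EF_D = 6+11 = 17
ES_E = max(EF_A=14, EF_C=6, EF_D=17) = 17; EF_E = 17+4 = 21
Expected project duration μ = 21 days. Critical path: B → D → E.

21 days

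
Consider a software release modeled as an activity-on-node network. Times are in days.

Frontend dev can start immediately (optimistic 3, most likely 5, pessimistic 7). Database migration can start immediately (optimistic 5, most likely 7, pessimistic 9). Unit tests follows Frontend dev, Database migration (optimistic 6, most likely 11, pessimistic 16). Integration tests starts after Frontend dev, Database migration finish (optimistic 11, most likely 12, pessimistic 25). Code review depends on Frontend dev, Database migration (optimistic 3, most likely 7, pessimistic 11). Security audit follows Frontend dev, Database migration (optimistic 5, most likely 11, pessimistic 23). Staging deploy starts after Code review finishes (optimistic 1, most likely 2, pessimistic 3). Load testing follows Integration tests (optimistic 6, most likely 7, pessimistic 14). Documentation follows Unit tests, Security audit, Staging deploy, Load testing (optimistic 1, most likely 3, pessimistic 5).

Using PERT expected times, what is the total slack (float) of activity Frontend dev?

te_Frontend dev = (3 + 4·5 + 7)/6 = 30/6 = 5
te_Database migration = (5 + 4·7 + 9)/6 = 42/6 = 7
te_Unit tests = (6 + 4·11 + 16)/6 = 66/6 = 11
te_Integration tests = (11 + 4·12 + 25)/6 = 84/6 = 14
te_Code review = (3 + 4·7 + 11)/6 = 42/6 = 7
te_Security audit = (5 + 4·11 + 23)/6 = 72/6 = 12
te_Staging deploy = (1 + 4·2 + 3)/6 = 12/6 = 2
te_Load testing = (6 + 4·7 + 14)/6 = 48/6 = 8
te_Documentation = (1 + 4·3 + 5)/6 = 18/6 = 3

Forward pass:
ES_Frontend dev = 0; EF_Frontend dev = 5
ES_Database migration = 0; EF_Database migration = 7
ES_Unit tests = max(EF_Frontend dev=5, EF_Database migration=7) = 7; EF_Unit tests = 7+11 = 18
ES_Integration tests = max(EF_Frontend dev=5, EF_Database migration=7) = 7; EF_Integration tests = 7+14 = 21
ES_Code review = max(EF_Frontend dev=5, EF_Database migration=7) = 7; EF_Code review = 7+7 = 14
ES_Security audit = max(EF_Frontend dev=5, EF_Database migration=7) = 7; EF_Security audit = 7+12 = 19
ES_Staging deploy = 14; EF_Staging deploy = 14+2 = 16
ES_Load testing = 21; EF_Load testing = 21+8 = 29
ES_Documentation = max(EF_Unit tests=18, EF_Security audit=19, EF_Staging deploy=16, EF_Load testing=29) = 29; EF_Documentation = 29+3 = 32
Expected project duration μ = 32 days. Critical path: Database migration → Integration tests → Load testing → Documentation.

Backward pass:
LF_Documentation = 32; LS_Documentation = 32−3 = 29
LF_Load testing = LS_Documentation = 29; LS_Load testing = 29−8 = 21
LF_Staging deploy = LS_Documentation = 29; LS_Staging deploy = 29−2 = 27
LF_Security audit = LS_Documentation = 29; LS_Security audit = 29−12 = 17
LF_Code review = LS_Staging deploy = 27; LS_Code review = 27−7 = 20
LF_Integration tests = LS_Load testing = 21; LS_Integration tests = 21−14 = 7
LF_Unit tests = LS_Documentation = 29; LS_Unit tests = 29−11 = 18
LF_Database migration = min(LS_Unit tests=18, LS_Integration tests=7, LS_Code review=20, LS_Security audit=17) = 7; LS_Database migration = 7−7 = 0
LF_Frontend dev = min(LS_Unit tests=18, LS_Integration tests=7, LS_Code review=20, LS_Security audit=17) = 7; LS_Frontend dev = 7−5 = 2
Slack_Frontend dev = LS_Frontend dev − ES_Frontend dev = 2 − 0 = 2

2 days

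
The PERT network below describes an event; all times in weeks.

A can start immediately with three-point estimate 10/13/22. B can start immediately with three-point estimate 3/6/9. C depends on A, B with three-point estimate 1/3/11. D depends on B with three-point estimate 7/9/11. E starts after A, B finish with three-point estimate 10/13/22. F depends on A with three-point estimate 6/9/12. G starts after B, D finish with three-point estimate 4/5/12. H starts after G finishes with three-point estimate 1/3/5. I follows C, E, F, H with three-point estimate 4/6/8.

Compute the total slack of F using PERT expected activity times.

te_A = (10 + 4·13 + 22)/6 = 84/6 = 14
te_B = (3 + 4·6 + 9)/6 = 36/6 = 6
te_C = (1 + 4·3 + 11)/6 = 24/6 = 4
te_D = (7 + 4·9 + 11)/6 = 54/6 = 9
te_E = (10 + 4·13 + 22)/6 = 84/6 = 14
te_F = (6 + 4·9 + 12)/6 = 54/6 = 9
te_G = (4 + 4·5 + 12)/6 = 36/6 = 6
te_H = (1 + 4·3 + 5)/6 = 18/6 = 3
te_I = (4 + 4·6 + 8)/6 = 36/6 = 6

Forward pass:
ES_A = 0; EF_A = 14
ES_B = 0; EF_B = 6
ES_C = max(EF_A=14, EF_B=6) = 14; EF_C = 14+4 = 18
ES_D = 6; EF_D = 6+9 = 15
ES_E = max(EF_A=14, EF_B=6) = 14; EF_E = 14+14 = 28
ES_F = 14; EF_F = 14+9 = 23
ES_G = max(EF_B=6, EF_D=15) = 15; EF_G = 15+6 = 21
ES_H = 21; EF_H = 21+3 = 24
ES_I = max(EF_C=18, EF_E=28, EF_F=23, EF_H=24) = 28; EF_I = 28+6 = 34
Expected project duration μ = 34 weeks. Critical path: A → E → I.

Backward pass:
LF_I = 34; LS_I = 34−6 = 28
LF_H = LS_I = 28; LS_H = 28−3 = 25
LF_G = LS_H = 25; LS_G = 25−6 = 19
LF_F = LS_I = 28; LS_F = 28−9 = 19
LF_E = LS_I = 28; LS_E = 28−14 = 14
LF_D = LS_G = 19; LS_D = 19−9 = 10
LF_C = LS_I = 28; LS_C = 28−4 = 24
LF_B = min(LS_C=24, LS_D=10, LS_E=14, LS_G=19) = 10; LS_B = 10−6 = 4
LF_A = min(LS_C=24, LS_E=14, LS_F=19) = 14; LS_A = 14−14 = 0
Slack_F = LS_F − ES_F = 19 − 14 = 5

5 weeks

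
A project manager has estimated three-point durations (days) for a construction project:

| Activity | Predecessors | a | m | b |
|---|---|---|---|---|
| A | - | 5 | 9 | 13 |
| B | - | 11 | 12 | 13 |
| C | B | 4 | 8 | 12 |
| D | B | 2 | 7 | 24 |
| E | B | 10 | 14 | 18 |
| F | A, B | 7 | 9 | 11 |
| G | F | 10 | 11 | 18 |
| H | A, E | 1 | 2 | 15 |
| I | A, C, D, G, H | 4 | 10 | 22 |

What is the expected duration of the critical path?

te_A = (5 + 4·9 + 13)/6 = 54/6 = 9
te_B = (11 + 4·12 + 13)/6 = 72/6 = 12
te_C = (4 + 4·8 + 12)/6 = 48/6 = 8
te_D = (2 + 4·7 + 24)/6 = 54/6 = 9
te_E = (10 + 4·14 + 18)/6 = 84/6 = 14
te_F = (7 + 4·9 + 11)/6 = 54/6 = 9
te_G = (10 + 4·11 + 18)/6 = 72/6 = 12
te_H = (1 + 4·2 + 15)/6 = 24/6 = 4
te_I = (4 + 4·10 + 22)/6 = 66/6 = 11

Forward pass:
ES_A = 0; EF_A = 9
ES_B = 0; EF_B = 12
ES_C = 12; EF_C = 12+8 = 20
ES_D = 12; EF_D = 12+9 = 21
ES_E = 12; EF_E = 12+14 = 26
ES_F = max(EF_A=9, EF_B=12) = 12; EF_F = 12+9 = 21
ES_G = 21; EF_G = 21+12 = 33
ES_H = max(EF_A=9, EF_E=26) = 26; EF_H = 26+4 = 30
ES_I = max(EF_A=9, EF_C=20, EF_D=21, EF_G=33, EF_H=30) = 33; EF_I = 33+11 = 44
Expected project duration μ = 44 days. Critical path: B → F → G → I.

44 days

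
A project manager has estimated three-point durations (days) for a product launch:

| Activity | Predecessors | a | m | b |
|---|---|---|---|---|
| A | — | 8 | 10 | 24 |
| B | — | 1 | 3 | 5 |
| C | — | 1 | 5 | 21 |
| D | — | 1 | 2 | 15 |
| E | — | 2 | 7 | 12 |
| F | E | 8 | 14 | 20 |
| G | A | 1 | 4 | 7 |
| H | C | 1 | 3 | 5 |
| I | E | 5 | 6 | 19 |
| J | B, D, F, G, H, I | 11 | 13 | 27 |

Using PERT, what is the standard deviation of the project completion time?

3.73 days

te_A = (8 + 4·10 + 24)/6 = 72/6 = 12; σ²_A = ((24−8)/6)² = 7.111
te_B = (1 + 4·3 + 5)/6 = 18/6 = 3; σ²_B = ((5−1)/6)² = 0.444
te_C = (1 + 4·5 + 21)/6 = 42/6 = 7; σ²_C = ((21−1)/6)² = 11.111
te_D = (1 + 4·2 + 15)/6 = 24/6 = 4; σ²_D = ((15−1)/6)² = 5.444
te_E = (2 + 4·7 + 12)/6 = 42/6 = 7; σ²_E = ((12−2)/6)² = 2.778
te_F = (8 + 4·14 + 20)/6 = 84/6 = 14; σ²_F = ((20−8)/6)² = 4.000
te_G = (1 + 4·4 + 7)/6 = 24/6 = 4; σ²_G = ((7−1)/6)² = 1.000
te_H = (1 + 4·3 + 5)/6 = 18/6 = 3; σ²_H = ((5−1)/6)² = 0.444
te_I = (5 + 4·6 + 19)/6 = 48/6 = 8; σ²_I = ((19−5)/6)² = 5.444
te_J = (11 + 4·13 + 27)/6 = 90/6 = 15; σ²_J = ((27−11)/6)² = 7.111

Forward pass:
ES_A = 0; EF_A = 12
ES_B = 0; EF_B = 3
ES_C = 0; EF_C = 7
ES_D = 0; EF_D = 4
ES_E = 0; EF_E = 7
ES_F = 7; EF_F = 7+14 = 21
ES_G = 12; EF_G = 12+4 = 16
ES_H = 7; EF_H = 7+3 = 10
ES_I = 7; EF_I = 7+8 = 15
ES_J = max(EF_B=3, EF_D=4, EF_F=21, EF_G=16, EF_H=10, EF_I=15) = 21; EF_J = 21+15 = 36
Expected project duration μ = 36 days. Critical path: E → F → J.

Variance along critical path = 2.778 + 4.000 + 7.111 = 13.889
σ = √13.889 = 3.727 days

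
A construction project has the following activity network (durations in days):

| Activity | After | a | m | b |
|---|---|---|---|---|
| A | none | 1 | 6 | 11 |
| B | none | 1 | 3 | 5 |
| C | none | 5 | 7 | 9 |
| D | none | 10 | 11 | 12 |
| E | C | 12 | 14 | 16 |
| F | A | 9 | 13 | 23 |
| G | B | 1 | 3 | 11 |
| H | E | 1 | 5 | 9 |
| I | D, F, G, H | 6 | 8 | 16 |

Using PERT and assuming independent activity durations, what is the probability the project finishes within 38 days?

0.901

te_A = (1 + 4·6 + 11)/6 = 36/6 = 6; σ²_A = ((11−1)/6)² = 2.778
te_B = (1 + 4·3 + 5)/6 = 18/6 = 3; σ²_B = ((5−1)/6)² = 0.444
te_C = (5 + 4·7 + 9)/6 = 42/6 = 7; σ²_C = ((9−5)/6)² = 0.444
te_D = (10 + 4·11 + 12)/6 = 66/6 = 11; σ²_D = ((12−10)/6)² = 0.111
te_E = (12 + 4·14 + 16)/6 = 84/6 = 14; σ²_E = ((16−12)/6)² = 0.444
te_F = (9 + 4·13 + 23)/6 = 84/6 = 14; σ²_F = ((23−9)/6)² = 5.444
te_G = (1 + 4·3 + 11)/6 = 24/6 = 4; σ²_G = ((11−1)/6)² = 2.778
te_H = (1 + 4·5 + 9)/6 = 30/6 = 5; σ²_H = ((9−1)/6)² = 1.778
te_I = (6 + 4·8 + 16)/6 = 54/6 = 9; σ²_I = ((16−6)/6)² = 2.778

Forward pass:
ES_A = 0; EF_A = 6
ES_B = 0; EF_B = 3
ES_C = 0; EF_C = 7
ES_D = 0; EF_D = 11
ES_E = 7; EF_E = 7+14 = 21
ES_F = 6; EF_F = 6+14 = 20
ES_G = 3; EF_G = 3+4 = 7
ES_H = 21; EF_H = 21+5 = 26
ES_I = max(EF_D=11, EF_F=20, EF_G=7, EF_H=26) = 26; EF_I = 26+9 = 35
Expected project duration μ = 35 days. Critical path: C → E → H → I.

Variance along critical path = 0.444 + 0.444 + 1.778 + 2.778 = 5.444; σ = √5.444 = 2.333 days.
Z = (38 − 35) / 2.333 = 1.286
P(T ≤ 38) = Φ(1.286) ≈ 0.901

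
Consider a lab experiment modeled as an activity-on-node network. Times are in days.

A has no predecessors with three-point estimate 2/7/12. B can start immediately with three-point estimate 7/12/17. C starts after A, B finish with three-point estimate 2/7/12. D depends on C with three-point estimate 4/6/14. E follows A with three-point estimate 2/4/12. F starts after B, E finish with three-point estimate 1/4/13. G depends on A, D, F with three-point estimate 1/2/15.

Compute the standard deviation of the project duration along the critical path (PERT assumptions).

3.71 days

te_A = (2 + 4·7 + 12)/6 = 42/6 = 7; σ²_A = ((12−2)/6)² = 2.778
te_B = (7 + 4·12 + 17)/6 = 72/6 = 12; σ²_B = ((17−7)/6)² = 2.778
te_C = (2 + 4·7 + 12)/6 = 42/6 = 7; σ²_C = ((12−2)/6)² = 2.778
te_D = (4 + 4·6 + 14)/6 = 42/6 = 7; σ²_D = ((14−4)/6)² = 2.778
te_E = (2 + 4·4 + 12)/6 = 30/6 = 5; σ²_E = ((12−2)/6)² = 2.778
te_F = (1 + 4·4 + 13)/6 = 30/6 = 5; σ²_F = ((13−1)/6)² = 4.000
te_G = (1 + 4·2 + 15)/6 = 24/6 = 4; σ²_G = ((15−1)/6)² = 5.444

Forward pass:
ES_A = 0; EF_A = 7
ES_B = 0; EF_B = 12
ES_C = max(EF_A=7, EF_B=12) = 12; EF_C = 12+7 = 19
ES_D = 19; EF_D = 19+7 = 26
ES_E = 7; EF_E = 7+5 = 12
ES_F = max(EF_B=12, EF_E=12) = 12; EF_F = 12+5 = 17
ES_G = max(EF_A=7, EF_D=26, EF_F=17) = 26; EF_G = 26+4 = 30
Expected project duration μ = 30 days. Critical path: B → C → D → G.

Variance along critical path = 2.778 + 2.778 + 2.778 + 5.444 = 13.778
σ = √13.778 = 3.712 days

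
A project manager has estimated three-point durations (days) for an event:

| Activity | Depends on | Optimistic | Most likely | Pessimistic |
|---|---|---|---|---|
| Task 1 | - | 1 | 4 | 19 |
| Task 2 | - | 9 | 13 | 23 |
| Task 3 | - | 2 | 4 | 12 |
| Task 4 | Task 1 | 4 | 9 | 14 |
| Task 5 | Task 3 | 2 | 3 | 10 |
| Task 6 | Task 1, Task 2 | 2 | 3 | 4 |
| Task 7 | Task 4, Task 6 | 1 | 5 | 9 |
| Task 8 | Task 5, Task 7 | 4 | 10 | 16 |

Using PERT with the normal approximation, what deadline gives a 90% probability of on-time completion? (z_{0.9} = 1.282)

36.3 days

te_Task 1 = (1 + 4·4 + 19)/6 = 36/6 = 6; σ²_Task 1 = ((19−1)/6)² = 9.000
te_Task 2 = (9 + 4·13 + 23)/6 = 84/6 = 14; σ²_Task 2 = ((23−9)/6)² = 5.444
te_Task 3 = (2 + 4·4 + 12)/6 = 30/6 = 5; σ²_Task 3 = ((12−2)/6)² = 2.778
te_Task 4 = (4 + 4·9 + 14)/6 = 54/6 = 9; σ²_Task 4 = ((14−4)/6)² = 2.778
te_Task 5 = (2 + 4·3 + 10)/6 = 24/6 = 4; σ²_Task 5 = ((10−2)/6)² = 1.778
te_Task 6 = (2 + 4·3 + 4)/6 = 18/6 = 3; σ²_Task 6 = ((4−2)/6)² = 0.111
te_Task 7 = (1 + 4·5 + 9)/6 = 30/6 = 5; σ²_Task 7 = ((9−1)/6)² = 1.778
te_Task 8 = (4 + 4·10 + 16)/6 = 60/6 = 10; σ²_Task 8 = ((16−4)/6)² = 4.000

Forward pass:
ES_Task 1 = 0; EF_Task 1 = 6
ES_Task 2 = 0; EF_Task 2 = 14
ES_Task 3 = 0; EF_Task 3 = 5
ES_Task 4 = 6; EF_Task 4 = 6+9 = 15
ES_Task 5 = 5; EF_Task 5 = 5+4 = 9
ES_Task 6 = max(EF_Task 1=6, EF_Task 2=14) = 14; EF_Task 6 = 14+3 = 17
ES_Task 7 = max(EF_Task 4=15, EF_Task 6=17) = 17; EF_Task 7 = 17+5 = 22
ES_Task 8 = max(EF_Task 5=9, EF_Task 7=22) = 22; EF_Task 8 = 22+10 = 32
Expected project duration μ = 32 days. Critical path: Task 2 → Task 6 → Task 7 → Task 8.

Variance along critical path = 5.444 + 0.111 + 1.778 + 4.000 = 11.333; σ = 3.367 days.
D = μ + z·σ = 32 + 1.282·3.367 = 36.3 days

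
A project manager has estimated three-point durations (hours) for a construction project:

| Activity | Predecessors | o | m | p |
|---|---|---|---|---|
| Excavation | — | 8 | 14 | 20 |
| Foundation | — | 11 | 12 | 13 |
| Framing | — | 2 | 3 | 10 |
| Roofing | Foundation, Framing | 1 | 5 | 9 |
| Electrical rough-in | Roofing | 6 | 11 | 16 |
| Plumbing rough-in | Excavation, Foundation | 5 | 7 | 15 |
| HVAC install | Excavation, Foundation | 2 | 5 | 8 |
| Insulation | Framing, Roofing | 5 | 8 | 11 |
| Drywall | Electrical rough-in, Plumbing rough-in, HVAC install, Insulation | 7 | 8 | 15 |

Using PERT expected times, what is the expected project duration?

te_Excavation = (8 + 4·14 + 20)/6 = 84/6 = 14
te_Foundation = (11 + 4·12 + 13)/6 = 72/6 = 12
te_Framing = (2 + 4·3 + 10)/6 = 24/6 = 4
te_Roofing = (1 + 4·5 + 9)/6 = 30/6 = 5
te_Electrical rough-in = (6 + 4·11 + 16)/6 = 66/6 = 11
te_Plumbing rough-in = (5 + 4·7 + 15)/6 = 48/6 = 8
te_HVAC install = (2 + 4·5 + 8)/6 = 30/6 = 5
te_Insulation = (5 + 4·8 + 11)/6 = 48/6 = 8
te_Drywall = (7 + 4·8 + 15)/6 = 54/6 = 9

Forward pass:
ES_Excavation = 0; EF_Excavation = 14
ES_Foundation = 0; EF_Foundation = 12
ES_Framing = 0; EF_Framing = 4
ES_Roofing = max(EF_Foundation=12, EF_Framing=4) = 12; EF_Roofing = 12+5 = 17
ES_Electrical rough-in = 17; EF_Electrical rough-in = 17+11 = 28
ES_Plumbing rough-in = max(EF_Excavation=14, EF_Foundation=12) = 14; EF_Plumbing rough-in = 14+8 = 22
ES_HVAC install = max(EF_Excavation=14, EF_Foundation=12) = 14; EF_HVAC install = 14+5 = 19
ES_Insulation = max(EF_Framing=4, EF_Roofing=17) = 17; EF_Insulation = 17+8 = 25
ES_Drywall = max(EF_Electrical rough-in=28, EF_Plumbing rough-in=22, EF_HVAC install=19, EF_Insulation=25) = 28; EF_Drywall = 28+9 = 37
Expected project duration μ = 37 hours. Critical path: Foundation → Roofing → Electrical rough-in → Drywall.

37 hours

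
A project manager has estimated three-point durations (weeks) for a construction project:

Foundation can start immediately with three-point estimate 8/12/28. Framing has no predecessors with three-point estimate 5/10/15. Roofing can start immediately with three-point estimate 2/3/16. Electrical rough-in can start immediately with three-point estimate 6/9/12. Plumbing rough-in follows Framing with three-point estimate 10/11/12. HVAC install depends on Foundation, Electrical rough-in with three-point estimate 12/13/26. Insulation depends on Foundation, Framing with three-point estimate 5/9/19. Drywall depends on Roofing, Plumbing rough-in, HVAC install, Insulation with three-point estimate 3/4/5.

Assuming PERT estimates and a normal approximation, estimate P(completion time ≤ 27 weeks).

0.071

te_Foundation = (8 + 4·12 + 28)/6 = 84/6 = 14; σ²_Foundation = ((28−8)/6)² = 11.111
te_Framing = (5 + 4·10 + 15)/6 = 60/6 = 10; σ²_Framing = ((15−5)/6)² = 2.778
te_Roofing = (2 + 4·3 + 16)/6 = 30/6 = 5; σ²_Roofing = ((16−2)/6)² = 5.444
te_Electrical rough-in = (6 + 4·9 + 12)/6 = 54/6 = 9; σ²_Electrical rough-in = ((12−6)/6)² = 1.000
te_Plumbing rough-in = (10 + 4·11 + 12)/6 = 66/6 = 11; σ²_Plumbing rough-in = ((12−10)/6)² = 0.111
te_HVAC install = (12 + 4·13 + 26)/6 = 90/6 = 15; σ²_HVAC install = ((26−12)/6)² = 5.444
te_Insulation = (5 + 4·9 + 19)/6 = 60/6 = 10; σ²_Insulation = ((19−5)/6)² = 5.444
te_Drywall = (3 + 4·4 + 5)/6 = 24/6 = 4; σ²_Drywall = ((5−3)/6)² = 0.111

Forward pass:
ES_Foundation = 0; EF_Foundation = 14
ES_Framing = 0; EF_Framing = 10
ES_Roofing = 0; EF_Roofing = 5
ES_Electrical rough-in = 0; EF_Electrical rough-in = 9
ES_Plumbing rough-in = 10; EF_Plumbing rough-in = 10+11 = 21
ES_HVAC install = max(EF_Foundation=14, EF_Electrical rough-in=9) = 14; EF_HVAC install = 14+15 = 29
ES_Insulation = max(EF_Foundation=14, EF_Framing=10) = 14; EF_Insulation = 14+10 = 24
ES_Drywall = max(EF_Roofing=5, EF_Plumbing rough-in=21, EF_HVAC install=29, EF_Insulation=24) = 29; EF_Drywall = 29+4 = 33
Expected project duration μ = 33 weeks. Critical path: Foundation → HVAC install → Drywall.

Variance along critical path = 11.111 + 5.444 + 0.111 = 16.667; σ = √16.667 = 4.082 weeks.
Z = (27 − 33) / 4.082 = -1.470
P(T ≤ 27) = Φ(-1.470) ≈ 0.071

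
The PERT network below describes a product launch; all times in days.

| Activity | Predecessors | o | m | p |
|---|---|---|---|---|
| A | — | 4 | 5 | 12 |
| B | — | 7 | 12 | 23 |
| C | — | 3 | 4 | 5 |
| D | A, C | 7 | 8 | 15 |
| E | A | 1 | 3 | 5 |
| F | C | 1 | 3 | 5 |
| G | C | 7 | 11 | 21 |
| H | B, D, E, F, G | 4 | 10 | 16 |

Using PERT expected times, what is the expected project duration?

te_A = (4 + 4·5 + 12)/6 = 36/6 = 6
te_B = (7 + 4·12 + 23)/6 = 78/6 = 13
te_C = (3 + 4·4 + 5)/6 = 24/6 = 4
te_D = (7 + 4·8 + 15)/6 = 54/6 = 9
te_E = (1 + 4·3 + 5)/6 = 18/6 = 3
te_F = (1 + 4·3 + 5)/6 = 18/6 = 3
te_G = (7 + 4·11 + 21)/6 = 72/6 = 12
te_H = (4 + 4·10 + 16)/6 = 60/6 = 10

Forward pass:
ES_A = 0; EF_A = 6
ES_B = 0; EF_B = 13
ES_C = 0; EF_C = 4
ES_D = max(EF_A=6, EF_C=4) = 6; EF_D = 6+9 = 15
ES_E = 6; EF_E = 6+3 = 9
ES_F = 4; EF_F = 4+3 = 7
ES_G = 4; EF_G = 4+12 = 16
ES_H = max(EF_B=13, EF_D=15, EF_E=9, EF_F=7, EF_G=16) = 16; EF_H = 16+10 = 26
Expected project duration μ = 26 days. Critical path: C → G → H.

26 days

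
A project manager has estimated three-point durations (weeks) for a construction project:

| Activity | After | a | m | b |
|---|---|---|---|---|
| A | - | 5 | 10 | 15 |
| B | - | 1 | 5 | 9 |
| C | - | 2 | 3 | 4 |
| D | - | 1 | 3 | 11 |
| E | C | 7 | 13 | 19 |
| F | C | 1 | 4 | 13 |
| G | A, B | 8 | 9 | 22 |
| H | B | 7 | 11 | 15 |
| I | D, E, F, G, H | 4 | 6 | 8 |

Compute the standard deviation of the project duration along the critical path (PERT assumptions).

te_A = (5 + 4·10 + 15)/6 = 60/6 = 10; σ²_A = ((15−5)/6)² = 2.778
te_B = (1 + 4·5 + 9)/6 = 30/6 = 5; σ²_B = ((9−1)/6)² = 1.778
te_C = (2 + 4·3 + 4)/6 = 18/6 = 3; σ²_C = ((4−2)/6)² = 0.111
te_D = (1 + 4·3 + 11)/6 = 24/6 = 4; σ²_D = ((11−1)/6)² = 2.778
te_E = (7 + 4·13 + 19)/6 = 78/6 = 13; σ²_E = ((19−7)/6)² = 4.000
te_F = (1 + 4·4 + 13)/6 = 30/6 = 5; σ²_F = ((13−1)/6)² = 4.000
te_G = (8 + 4·9 + 22)/6 = 66/6 = 11; σ²_G = ((22−8)/6)² = 5.444
te_H = (7 + 4·11 + 15)/6 = 66/6 = 11; σ²_H = ((15−7)/6)² = 1.778
te_I = (4 + 4·6 + 8)/6 = 36/6 = 6; σ²_I = ((8−4)/6)² = 0.444

Forward pass:
ES_A = 0; EF_A = 10
ES_B = 0; EF_B = 5
ES_C = 0; EF_C = 3
ES_D = 0; EF_D = 4
ES_E = 3; EF_E = 3+13 = 16
ES_F = 3; EF_F = 3+5 = 8
ES_G = max(EF_A=10, EF_B=5) = 10; EF_G = 10+11 = 21
ES_H = 5; EF_H = 5+11 = 16
ES_I = max(EF_D=4, EF_E=16, EF_F=8, EF_G=21, EF_H=16) = 21; EF_I = 21+6 = 27
Expected project duration μ = 27 weeks. Critical path: A → G → I.

Variance along critical path = 2.778 + 5.444 + 0.444 = 8.667
σ = √8.667 = 2.944 weeks

2.94 weeks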